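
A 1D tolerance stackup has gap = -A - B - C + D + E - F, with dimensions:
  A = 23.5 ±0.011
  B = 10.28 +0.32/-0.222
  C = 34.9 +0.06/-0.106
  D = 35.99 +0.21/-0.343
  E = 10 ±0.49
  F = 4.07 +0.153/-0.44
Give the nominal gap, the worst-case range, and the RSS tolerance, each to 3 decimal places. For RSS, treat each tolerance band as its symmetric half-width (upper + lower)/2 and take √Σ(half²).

Stack each dimension's contribution:
  -A: nom -23.500 → Σnom=-23.500; wc +0.011/-0.011 → slack +0.011/-0.011; half-tol=0.011, Σhalf²=0.000121
  -B: nom -10.280 → Σnom=-33.780; wc +0.222/-0.320 → slack +0.233/-0.331; half-tol=0.271, Σhalf²=0.073562
  -C: nom -34.900 → Σnom=-68.680; wc +0.106/-0.060 → slack +0.339/-0.391; half-tol=0.083, Σhalf²=0.080451
  +D: nom +35.990 → Σnom=-32.690; wc +0.210/-0.343 → slack +0.549/-0.734; half-tol=0.277, Σhalf²=0.156903
  +E: nom +10.000 → Σnom=-22.690; wc +0.490/-0.490 → slack +1.039/-1.224; half-tol=0.490, Σhalf²=0.397003
  -F: nom -4.070 → Σnom=-26.760; wc +0.440/-0.153 → slack +1.479/-1.377; half-tol=0.296, Σhalf²=0.484915
Nominal = -26.760. Worst-case = [-26.760 - 1.377, -26.760 + 1.479] = [-28.137, -25.281]. RSS = √0.484915 = 0.696.

nominal=-26.760 wc=[-28.137,-25.281] rss=0.696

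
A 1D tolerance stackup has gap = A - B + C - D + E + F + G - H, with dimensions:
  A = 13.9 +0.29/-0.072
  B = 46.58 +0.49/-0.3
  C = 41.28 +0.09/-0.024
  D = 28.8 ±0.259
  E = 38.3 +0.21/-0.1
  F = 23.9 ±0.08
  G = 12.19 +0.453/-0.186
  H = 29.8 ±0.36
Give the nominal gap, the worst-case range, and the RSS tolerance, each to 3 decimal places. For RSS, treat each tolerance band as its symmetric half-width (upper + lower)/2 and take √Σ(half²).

nominal=24.390 wc=[22.819,26.432] rss=0.722

Stack each dimension's contribution:
  +A: nom +13.900 → Σnom=13.900; wc +0.290/-0.072 → slack +0.290/-0.072; half-tol=0.181, Σhalf²=0.032761
  -B: nom -46.580 → Σnom=-32.680; wc +0.300/-0.490 → slack +0.590/-0.562; half-tol=0.395, Σhalf²=0.188786
  +C: nom +41.280 → Σnom=8.600; wc +0.090/-0.024 → slack +0.680/-0.586; half-tol=0.057, Σhalf²=0.192035
  -D: nom -28.800 → Σnom=-20.200; wc +0.259/-0.259 → slack +0.939/-0.845; half-tol=0.259, Σhalf²=0.259116
  +E: nom +38.300 → Σnom=18.100; wc +0.210/-0.100 → slack +1.149/-0.945; half-tol=0.155, Σhalf²=0.283141
  +F: nom +23.900 → Σnom=42.000; wc +0.080/-0.080 → slack +1.229/-1.025; half-tol=0.080, Σhalf²=0.289541
  +G: nom +12.190 → Σnom=54.190; wc +0.453/-0.186 → slack +1.682/-1.211; half-tol=0.320, Σhalf²=0.391621
  -H: nom -29.800 → Σnom=24.390; wc +0.360/-0.360 → slack +2.042/-1.571; half-tol=0.360, Σhalf²=0.521221
Nominal = 24.390. Worst-case = [24.390 - 1.571, 24.390 + 2.042] = [22.819, 26.432]. RSS = √0.521221 = 0.722.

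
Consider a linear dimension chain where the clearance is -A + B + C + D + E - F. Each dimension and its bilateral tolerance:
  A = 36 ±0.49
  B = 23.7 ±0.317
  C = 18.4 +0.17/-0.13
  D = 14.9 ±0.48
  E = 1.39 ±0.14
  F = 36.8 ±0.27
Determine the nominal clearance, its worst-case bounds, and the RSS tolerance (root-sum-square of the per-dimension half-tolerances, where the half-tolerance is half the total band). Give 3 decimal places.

nominal=-14.410 wc=[-16.237,-12.543] rss=0.828

Stack each dimension's contribution:
  -A: nom -36.000 → Σnom=-36.000; wc +0.490/-0.490 → slack +0.490/-0.490; half-tol=0.490, Σhalf²=0.240100
  +B: nom +23.700 → Σnom=-12.300; wc +0.317/-0.317 → slack +0.807/-0.807; half-tol=0.317, Σhalf²=0.340589
  +C: nom +18.400 → Σnom=6.100; wc +0.170/-0.130 → slack +0.977/-0.937; half-tol=0.150, Σhalf²=0.363089
  +D: nom +14.900 → Σnom=21.000; wc +0.480/-0.480 → slack +1.457/-1.417; half-tol=0.480, Σhalf²=0.593489
  +E: nom +1.390 → Σnom=22.390; wc +0.140/-0.140 → slack +1.597/-1.557; half-tol=0.140, Σhalf²=0.613089
  -F: nom -36.800 → Σnom=-14.410; wc +0.270/-0.270 → slack +1.867/-1.827; half-tol=0.270, Σhalf²=0.685989
Nominal = -14.410. Worst-case = [-14.410 - 1.827, -14.410 + 1.867] = [-16.237, -12.543]. RSS = √0.685989 = 0.828.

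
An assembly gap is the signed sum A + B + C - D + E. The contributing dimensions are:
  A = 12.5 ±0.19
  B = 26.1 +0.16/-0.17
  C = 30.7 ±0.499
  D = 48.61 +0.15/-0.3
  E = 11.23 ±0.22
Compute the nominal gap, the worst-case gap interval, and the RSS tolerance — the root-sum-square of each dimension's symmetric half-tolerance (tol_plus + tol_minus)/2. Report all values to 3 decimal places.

Stack each dimension's contribution:
  +A: nom +12.500 → Σnom=12.500; wc +0.190/-0.190 → slack +0.190/-0.190; half-tol=0.190, Σhalf²=0.036100
  +B: nom +26.100 → Σnom=38.600; wc +0.160/-0.170 → slack +0.350/-0.360; half-tol=0.165, Σhalf²=0.063325
  +C: nom +30.700 → Σnom=69.300; wc +0.499/-0.499 → slack +0.849/-0.859; half-tol=0.499, Σhalf²=0.312326
  -D: nom -48.610 → Σnom=20.690; wc +0.300/-0.150 → slack +1.149/-1.009; half-tol=0.225, Σhalf²=0.362951
  +E: nom +11.230 → Σnom=31.920; wc +0.220/-0.220 → slack +1.369/-1.229; half-tol=0.220, Σhalf²=0.411351
Nominal = 31.920. Worst-case = [31.920 - 1.229, 31.920 + 1.369] = [30.691, 33.289]. RSS = √0.411351 = 0.641.

nominal=31.920 wc=[30.691,33.289] rss=0.641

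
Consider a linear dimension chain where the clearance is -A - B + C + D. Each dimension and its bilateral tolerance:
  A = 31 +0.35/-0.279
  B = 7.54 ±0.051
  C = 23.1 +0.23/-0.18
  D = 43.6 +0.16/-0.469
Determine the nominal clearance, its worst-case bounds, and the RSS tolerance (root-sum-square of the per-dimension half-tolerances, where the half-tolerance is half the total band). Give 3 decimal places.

Stack each dimension's contribution:
  -A: nom -31.000 → Σnom=-31.000; wc +0.279/-0.350 → slack +0.279/-0.350; half-tol=0.315, Σhalf²=0.098910
  -B: nom -7.540 → Σnom=-38.540; wc +0.051/-0.051 → slack +0.330/-0.401; half-tol=0.051, Σhalf²=0.101511
  +C: nom +23.100 → Σnom=-15.440; wc +0.230/-0.180 → slack +0.560/-0.581; half-tol=0.205, Σhalf²=0.143536
  +D: nom +43.600 → Σnom=28.160; wc +0.160/-0.469 → slack +0.720/-1.050; half-tol=0.315, Σhalf²=0.242447
Nominal = 28.160. Worst-case = [28.160 - 1.050, 28.160 + 0.720] = [27.110, 28.880]. RSS = √0.242447 = 0.492.

nominal=28.160 wc=[27.110,28.880] rss=0.492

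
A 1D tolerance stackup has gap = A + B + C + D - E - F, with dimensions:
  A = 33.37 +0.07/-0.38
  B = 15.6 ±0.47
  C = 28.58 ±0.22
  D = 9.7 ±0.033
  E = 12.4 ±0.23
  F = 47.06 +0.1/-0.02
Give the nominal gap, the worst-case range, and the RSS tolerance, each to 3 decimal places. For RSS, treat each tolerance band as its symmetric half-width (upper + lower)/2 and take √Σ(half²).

nominal=27.790 wc=[26.357,28.833] rss=0.614

Stack each dimension's contribution:
  +A: nom +33.370 → Σnom=33.370; wc +0.070/-0.380 → slack +0.070/-0.380; half-tol=0.225, Σhalf²=0.050625
  +B: nom +15.600 → Σnom=48.970; wc +0.470/-0.470 → slack +0.540/-0.850; half-tol=0.470, Σhalf²=0.271525
  +C: nom +28.580 → Σnom=77.550; wc +0.220/-0.220 → slack +0.760/-1.070; half-tol=0.220, Σhalf²=0.319925
  +D: nom +9.700 → Σnom=87.250; wc +0.033/-0.033 → slack +0.793/-1.103; half-tol=0.033, Σhalf²=0.321014
  -E: nom -12.400 → Σnom=74.850; wc +0.230/-0.230 → slack +1.023/-1.333; half-tol=0.230, Σhalf²=0.373914
  -F: nom -47.060 → Σnom=27.790; wc +0.020/-0.100 → slack +1.043/-1.433; half-tol=0.060, Σhalf²=0.377514
Nominal = 27.790. Worst-case = [27.790 - 1.433, 27.790 + 1.043] = [26.357, 28.833]. RSS = √0.377514 = 0.614.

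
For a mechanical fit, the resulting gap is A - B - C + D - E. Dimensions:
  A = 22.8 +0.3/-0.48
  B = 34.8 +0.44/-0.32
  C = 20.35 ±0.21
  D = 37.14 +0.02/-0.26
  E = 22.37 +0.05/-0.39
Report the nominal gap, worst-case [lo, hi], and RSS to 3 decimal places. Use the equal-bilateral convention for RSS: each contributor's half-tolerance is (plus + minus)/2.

Stack each dimension's contribution:
  +A: nom +22.800 → Σnom=22.800; wc +0.300/-0.480 → slack +0.300/-0.480; half-tol=0.390, Σhalf²=0.152100
  -B: nom -34.800 → Σnom=-12.000; wc +0.320/-0.440 → slack +0.620/-0.920; half-tol=0.380, Σhalf²=0.296500
  -C: nom -20.350 → Σnom=-32.350; wc +0.210/-0.210 → slack +0.830/-1.130; half-tol=0.210, Σhalf²=0.340600
  +D: nom +37.140 → Σnom=4.790; wc +0.020/-0.260 → slack +0.850/-1.390; half-tol=0.140, Σhalf²=0.360200
  -E: nom -22.370 → Σnom=-17.580; wc +0.390/-0.050 → slack +1.240/-1.440; half-tol=0.220, Σhalf²=0.408600
Nominal = -17.580. Worst-case = [-17.580 - 1.440, -17.580 + 1.240] = [-19.020, -16.340]. RSS = √0.408600 = 0.639.

nominal=-17.580 wc=[-19.020,-16.340] rss=0.639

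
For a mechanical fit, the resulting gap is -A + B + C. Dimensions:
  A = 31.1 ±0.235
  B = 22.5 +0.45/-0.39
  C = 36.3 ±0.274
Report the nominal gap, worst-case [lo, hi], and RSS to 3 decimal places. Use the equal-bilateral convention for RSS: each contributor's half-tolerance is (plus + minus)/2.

Stack each dimension's contribution:
  -A: nom -31.100 → Σnom=-31.100; wc +0.235/-0.235 → slack +0.235/-0.235; half-tol=0.235, Σhalf²=0.055225
  +B: nom +22.500 → Σnom=-8.600; wc +0.450/-0.390 → slack +0.685/-0.625; half-tol=0.420, Σhalf²=0.231625
  +C: nom +36.300 → Σnom=27.700; wc +0.274/-0.274 → slack +0.959/-0.899; half-tol=0.274, Σhalf²=0.306701
Nominal = 27.700. Worst-case = [27.700 - 0.899, 27.700 + 0.959] = [26.801, 28.659]. RSS = √0.306701 = 0.554.

nominal=27.700 wc=[26.801,28.659] rss=0.554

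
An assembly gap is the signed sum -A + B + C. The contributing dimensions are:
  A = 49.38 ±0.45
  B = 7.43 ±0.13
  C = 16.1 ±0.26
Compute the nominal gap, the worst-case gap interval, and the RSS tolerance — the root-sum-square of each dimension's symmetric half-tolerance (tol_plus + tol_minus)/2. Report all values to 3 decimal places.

nominal=-25.850 wc=[-26.690,-25.010] rss=0.536

Stack each dimension's contribution:
  -A: nom -49.380 → Σnom=-49.380; wc +0.450/-0.450 → slack +0.450/-0.450; half-tol=0.450, Σhalf²=0.202500
  +B: nom +7.430 → Σnom=-41.950; wc +0.130/-0.130 → slack +0.580/-0.580; half-tol=0.130, Σhalf²=0.219400
  +C: nom +16.100 → Σnom=-25.850; wc +0.260/-0.260 → slack +0.840/-0.840; half-tol=0.260, Σhalf²=0.287000
Nominal = -25.850. Worst-case = [-25.850 - 0.840, -25.850 + 0.840] = [-26.690, -25.010]. RSS = √0.287000 = 0.536.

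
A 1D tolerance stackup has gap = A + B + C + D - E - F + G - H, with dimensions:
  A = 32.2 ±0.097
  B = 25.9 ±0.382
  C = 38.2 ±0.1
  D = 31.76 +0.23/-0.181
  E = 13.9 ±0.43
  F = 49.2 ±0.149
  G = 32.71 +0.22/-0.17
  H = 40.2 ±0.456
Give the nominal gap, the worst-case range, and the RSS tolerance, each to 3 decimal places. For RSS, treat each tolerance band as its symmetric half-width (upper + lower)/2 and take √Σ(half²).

Stack each dimension's contribution:
  +A: nom +32.200 → Σnom=32.200; wc +0.097/-0.097 → slack +0.097/-0.097; half-tol=0.097, Σhalf²=0.009409
  +B: nom +25.900 → Σnom=58.100; wc +0.382/-0.382 → slack +0.479/-0.479; half-tol=0.382, Σhalf²=0.155333
  +C: nom +38.200 → Σnom=96.300; wc +0.100/-0.100 → slack +0.579/-0.579; half-tol=0.100, Σhalf²=0.165333
  +D: nom +31.760 → Σnom=128.060; wc +0.230/-0.181 → slack +0.809/-0.760; half-tol=0.206, Σhalf²=0.207563
  -E: nom -13.900 → Σnom=114.160; wc +0.430/-0.430 → slack +1.239/-1.190; half-tol=0.430, Σhalf²=0.392463
  -F: nom -49.200 → Σnom=64.960; wc +0.149/-0.149 → slack +1.388/-1.339; half-tol=0.149, Σhalf²=0.414664
  +G: nom +32.710 → Σnom=97.670; wc +0.220/-0.170 → slack +1.608/-1.509; half-tol=0.195, Σhalf²=0.452689
  -H: nom -40.200 → Σnom=57.470; wc +0.456/-0.456 → slack +2.064/-1.965; half-tol=0.456, Σhalf²=0.660625
Nominal = 57.470. Worst-case = [57.470 - 1.965, 57.470 + 2.064] = [55.505, 59.534]. RSS = √0.660625 = 0.813.

nominal=57.470 wc=[55.505,59.534] rss=0.813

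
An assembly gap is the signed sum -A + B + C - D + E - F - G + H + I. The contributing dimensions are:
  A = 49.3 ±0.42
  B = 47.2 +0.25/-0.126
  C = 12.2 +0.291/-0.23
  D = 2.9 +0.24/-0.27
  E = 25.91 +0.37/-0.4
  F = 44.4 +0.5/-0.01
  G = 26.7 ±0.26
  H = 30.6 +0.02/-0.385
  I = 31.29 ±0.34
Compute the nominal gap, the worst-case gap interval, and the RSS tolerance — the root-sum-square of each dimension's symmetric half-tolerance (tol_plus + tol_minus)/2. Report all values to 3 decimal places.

Stack each dimension's contribution:
  -A: nom -49.300 → Σnom=-49.300; wc +0.420/-0.420 → slack +0.420/-0.420; half-tol=0.420, Σhalf²=0.176400
  +B: nom +47.200 → Σnom=-2.100; wc +0.250/-0.126 → slack +0.670/-0.546; half-tol=0.188, Σhalf²=0.211744
  +C: nom +12.200 → Σnom=10.100; wc +0.291/-0.230 → slack +0.961/-0.776; half-tol=0.261, Σhalf²=0.279604
  -D: nom -2.900 → Σnom=7.200; wc +0.270/-0.240 → slack +1.231/-1.016; half-tol=0.255, Σhalf²=0.344629
  +E: nom +25.910 → Σnom=33.110; wc +0.370/-0.400 → slack +1.601/-1.416; half-tol=0.385, Σhalf²=0.492854
  -F: nom -44.400 → Σnom=-11.290; wc +0.010/-0.500 → slack +1.611/-1.916; half-tol=0.255, Σhalf²=0.557879
  -G: nom -26.700 → Σnom=-37.990; wc +0.260/-0.260 → slack +1.871/-2.176; half-tol=0.260, Σhalf²=0.625479
  +H: nom +30.600 → Σnom=-7.390; wc +0.020/-0.385 → slack +1.891/-2.561; half-tol=0.203, Σhalf²=0.666486
  +I: nom +31.290 → Σnom=23.900; wc +0.340/-0.340 → slack +2.231/-2.901; half-tol=0.340, Σhalf²=0.782086
Nominal = 23.900. Worst-case = [23.900 - 2.901, 23.900 + 2.231] = [20.999, 26.131]. RSS = √0.782086 = 0.884.

nominal=23.900 wc=[20.999,26.131] rss=0.884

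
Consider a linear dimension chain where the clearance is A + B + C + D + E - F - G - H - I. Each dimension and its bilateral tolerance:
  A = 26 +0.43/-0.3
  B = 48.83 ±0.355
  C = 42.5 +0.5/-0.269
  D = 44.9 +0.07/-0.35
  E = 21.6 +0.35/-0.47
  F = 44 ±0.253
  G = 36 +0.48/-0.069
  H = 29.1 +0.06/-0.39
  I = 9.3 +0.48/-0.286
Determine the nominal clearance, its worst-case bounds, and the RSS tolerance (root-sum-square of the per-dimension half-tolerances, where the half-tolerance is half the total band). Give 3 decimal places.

nominal=65.430 wc=[62.413,68.133] rss=0.978

Stack each dimension's contribution:
  +A: nom +26.000 → Σnom=26.000; wc +0.430/-0.300 → slack +0.430/-0.300; half-tol=0.365, Σhalf²=0.133225
  +B: nom +48.830 → Σnom=74.830; wc +0.355/-0.355 → slack +0.785/-0.655; half-tol=0.355, Σhalf²=0.259250
  +C: nom +42.500 → Σnom=117.330; wc +0.500/-0.269 → slack +1.285/-0.924; half-tol=0.385, Σhalf²=0.407090
  +D: nom +44.900 → Σnom=162.230; wc +0.070/-0.350 → slack +1.355/-1.274; half-tol=0.210, Σhalf²=0.451190
  +E: nom +21.600 → Σnom=183.830; wc +0.350/-0.470 → slack +1.705/-1.744; half-tol=0.410, Σhalf²=0.619290
  -F: nom -44.000 → Σnom=139.830; wc +0.253/-0.253 → slack +1.958/-1.997; half-tol=0.253, Σhalf²=0.683299
  -G: nom -36.000 → Σnom=103.830; wc +0.069/-0.480 → slack +2.027/-2.477; half-tol=0.274, Σhalf²=0.758649
  -H: nom -29.100 → Σnom=74.730; wc +0.390/-0.060 → slack +2.417/-2.537; half-tol=0.225, Σhalf²=0.809274
  -I: nom -9.300 → Σnom=65.430; wc +0.286/-0.480 → slack +2.703/-3.017; half-tol=0.383, Σhalf²=0.955963
Nominal = 65.430. Worst-case = [65.430 - 3.017, 65.430 + 2.703] = [62.413, 68.133]. RSS = √0.955963 = 0.978.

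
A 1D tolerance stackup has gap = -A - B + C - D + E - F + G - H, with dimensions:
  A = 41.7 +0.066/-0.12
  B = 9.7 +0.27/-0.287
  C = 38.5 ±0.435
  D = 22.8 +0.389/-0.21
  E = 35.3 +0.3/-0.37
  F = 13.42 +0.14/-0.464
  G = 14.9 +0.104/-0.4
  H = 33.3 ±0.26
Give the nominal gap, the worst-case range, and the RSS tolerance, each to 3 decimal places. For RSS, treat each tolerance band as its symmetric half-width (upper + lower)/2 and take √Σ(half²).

nominal=-32.220 wc=[-34.550,-30.040] rss=0.836

Stack each dimension's contribution:
  -A: nom -41.700 → Σnom=-41.700; wc +0.120/-0.066 → slack +0.120/-0.066; half-tol=0.093, Σhalf²=0.008649
  -B: nom -9.700 → Σnom=-51.400; wc +0.287/-0.270 → slack +0.407/-0.336; half-tol=0.278, Σhalf²=0.086211
  +C: nom +38.500 → Σnom=-12.900; wc +0.435/-0.435 → slack +0.842/-0.771; half-tol=0.435, Σhalf²=0.275436
  -D: nom -22.800 → Σnom=-35.700; wc +0.210/-0.389 → slack +1.052/-1.160; half-tol=0.299, Σhalf²=0.365136
  +E: nom +35.300 → Σnom=-0.400; wc +0.300/-0.370 → slack +1.352/-1.530; half-tol=0.335, Σhalf²=0.477361
  -F: nom -13.420 → Σnom=-13.820; wc +0.464/-0.140 → slack +1.816/-1.670; half-tol=0.302, Σhalf²=0.568565
  +G: nom +14.900 → Σnom=1.080; wc +0.104/-0.400 → slack +1.920/-2.070; half-tol=0.252, Σhalf²=0.632069
  -H: nom -33.300 → Σnom=-32.220; wc +0.260/-0.260 → slack +2.180/-2.330; half-tol=0.260, Σhalf²=0.699669
Nominal = -32.220. Worst-case = [-32.220 - 2.330, -32.220 + 2.180] = [-34.550, -30.040]. RSS = √0.699669 = 0.836.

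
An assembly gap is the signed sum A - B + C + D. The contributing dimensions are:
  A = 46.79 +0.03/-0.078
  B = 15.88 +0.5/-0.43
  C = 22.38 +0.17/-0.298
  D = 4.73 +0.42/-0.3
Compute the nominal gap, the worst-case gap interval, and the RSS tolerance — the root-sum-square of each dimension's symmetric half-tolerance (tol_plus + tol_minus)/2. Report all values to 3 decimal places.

nominal=58.020 wc=[56.844,59.070] rss=0.635

Stack each dimension's contribution:
  +A: nom +46.790 → Σnom=46.790; wc +0.030/-0.078 → slack +0.030/-0.078; half-tol=0.054, Σhalf²=0.002916
  -B: nom -15.880 → Σnom=30.910; wc +0.430/-0.500 → slack +0.460/-0.578; half-tol=0.465, Σhalf²=0.219141
  +C: nom +22.380 → Σnom=53.290; wc +0.170/-0.298 → slack +0.630/-0.876; half-tol=0.234, Σhalf²=0.273897
  +D: nom +4.730 → Σnom=58.020; wc +0.420/-0.300 → slack +1.050/-1.176; half-tol=0.360, Σhalf²=0.403497
Nominal = 58.020. Worst-case = [58.020 - 1.176, 58.020 + 1.050] = [56.844, 59.070]. RSS = √0.403497 = 0.635.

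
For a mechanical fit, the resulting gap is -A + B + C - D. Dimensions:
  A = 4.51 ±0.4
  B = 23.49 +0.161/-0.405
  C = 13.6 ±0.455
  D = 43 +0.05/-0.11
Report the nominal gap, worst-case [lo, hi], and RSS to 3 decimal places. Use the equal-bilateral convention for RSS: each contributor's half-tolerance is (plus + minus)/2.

Stack each dimension's contribution:
  -A: nom -4.510 → Σnom=-4.510; wc +0.400/-0.400 → slack +0.400/-0.400; half-tol=0.400, Σhalf²=0.160000
  +B: nom +23.490 → Σnom=18.980; wc +0.161/-0.405 → slack +0.561/-0.805; half-tol=0.283, Σhalf²=0.240089
  +C: nom +13.600 → Σnom=32.580; wc +0.455/-0.455 → slack +1.016/-1.260; half-tol=0.455, Σhalf²=0.447114
  -D: nom -43.000 → Σnom=-10.420; wc +0.110/-0.050 → slack +1.126/-1.310; half-tol=0.080, Σhalf²=0.453514
Nominal = -10.420. Worst-case = [-10.420 - 1.310, -10.420 + 1.126] = [-11.730, -9.294]. RSS = √0.453514 = 0.673.

nominal=-10.420 wc=[-11.730,-9.294] rss=0.673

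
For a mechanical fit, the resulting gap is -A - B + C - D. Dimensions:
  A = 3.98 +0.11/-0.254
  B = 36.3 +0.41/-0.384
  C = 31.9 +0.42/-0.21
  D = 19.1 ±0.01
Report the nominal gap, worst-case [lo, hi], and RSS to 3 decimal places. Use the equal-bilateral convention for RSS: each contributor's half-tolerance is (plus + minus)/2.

Stack each dimension's contribution:
  -A: nom -3.980 → Σnom=-3.980; wc +0.254/-0.110 → slack +0.254/-0.110; half-tol=0.182, Σhalf²=0.033124
  -B: nom -36.300 → Σnom=-40.280; wc +0.384/-0.410 → slack +0.638/-0.520; half-tol=0.397, Σhalf²=0.190733
  +C: nom +31.900 → Σnom=-8.380; wc +0.420/-0.210 → slack +1.058/-0.730; half-tol=0.315, Σhalf²=0.289958
  -D: nom -19.100 → Σnom=-27.480; wc +0.010/-0.010 → slack +1.068/-0.740; half-tol=0.010, Σhalf²=0.290058
Nominal = -27.480. Worst-case = [-27.480 - 0.740, -27.480 + 1.068] = [-28.220, -26.412]. RSS = √0.290058 = 0.539.

nominal=-27.480 wc=[-28.220,-26.412] rss=0.539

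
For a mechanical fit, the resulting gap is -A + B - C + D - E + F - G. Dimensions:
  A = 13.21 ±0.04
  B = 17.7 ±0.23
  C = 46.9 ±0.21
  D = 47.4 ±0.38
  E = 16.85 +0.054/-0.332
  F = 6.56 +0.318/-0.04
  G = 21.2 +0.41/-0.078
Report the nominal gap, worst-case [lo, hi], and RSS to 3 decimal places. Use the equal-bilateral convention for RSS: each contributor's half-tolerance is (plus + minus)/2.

Stack each dimension's contribution:
  -A: nom -13.210 → Σnom=-13.210; wc +0.040/-0.040 → slack +0.040/-0.040; half-tol=0.040, Σhalf²=0.001600
  +B: nom +17.700 → Σnom=4.490; wc +0.230/-0.230 → slack +0.270/-0.270; half-tol=0.230, Σhalf²=0.054500
  -C: nom -46.900 → Σnom=-42.410; wc +0.210/-0.210 → slack +0.480/-0.480; half-tol=0.210, Σhalf²=0.098600
  +D: nom +47.400 → Σnom=4.990; wc +0.380/-0.380 → slack +0.860/-0.860; half-tol=0.380, Σhalf²=0.243000
  -E: nom -16.850 → Σnom=-11.860; wc +0.332/-0.054 → slack +1.192/-0.914; half-tol=0.193, Σhalf²=0.280249
  +F: nom +6.560 → Σnom=-5.300; wc +0.318/-0.040 → slack +1.510/-0.954; half-tol=0.179, Σhalf²=0.312290
  -G: nom -21.200 → Σnom=-26.500; wc +0.078/-0.410 → slack +1.588/-1.364; half-tol=0.244, Σhalf²=0.371826
Nominal = -26.500. Worst-case = [-26.500 - 1.364, -26.500 + 1.588] = [-27.864, -24.912]. RSS = √0.371826 = 0.610.

nominal=-26.500 wc=[-27.864,-24.912] rss=0.610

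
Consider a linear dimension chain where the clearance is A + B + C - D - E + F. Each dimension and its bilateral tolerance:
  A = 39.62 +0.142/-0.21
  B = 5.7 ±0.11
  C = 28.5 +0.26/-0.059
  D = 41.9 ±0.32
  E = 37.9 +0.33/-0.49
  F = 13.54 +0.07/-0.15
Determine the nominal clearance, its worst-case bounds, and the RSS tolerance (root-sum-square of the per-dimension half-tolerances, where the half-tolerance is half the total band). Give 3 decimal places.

Stack each dimension's contribution:
  +A: nom +39.620 → Σnom=39.620; wc +0.142/-0.210 → slack +0.142/-0.210; half-tol=0.176, Σhalf²=0.030976
  +B: nom +5.700 → Σnom=45.320; wc +0.110/-0.110 → slack +0.252/-0.320; half-tol=0.110, Σhalf²=0.043076
  +C: nom +28.500 → Σnom=73.820; wc +0.260/-0.059 → slack +0.512/-0.379; half-tol=0.160, Σhalf²=0.068516
  -D: nom -41.900 → Σnom=31.920; wc +0.320/-0.320 → slack +0.832/-0.699; half-tol=0.320, Σhalf²=0.170916
  -E: nom -37.900 → Σnom=-5.980; wc +0.490/-0.330 → slack +1.322/-1.029; half-tol=0.410, Σhalf²=0.339016
  +F: nom +13.540 → Σnom=7.560; wc +0.070/-0.150 → slack +1.392/-1.179; half-tol=0.110, Σhalf²=0.351116
Nominal = 7.560. Worst-case = [7.560 - 1.179, 7.560 + 1.392] = [6.381, 8.952]. RSS = √0.351116 = 0.593.

nominal=7.560 wc=[6.381,8.952] rss=0.593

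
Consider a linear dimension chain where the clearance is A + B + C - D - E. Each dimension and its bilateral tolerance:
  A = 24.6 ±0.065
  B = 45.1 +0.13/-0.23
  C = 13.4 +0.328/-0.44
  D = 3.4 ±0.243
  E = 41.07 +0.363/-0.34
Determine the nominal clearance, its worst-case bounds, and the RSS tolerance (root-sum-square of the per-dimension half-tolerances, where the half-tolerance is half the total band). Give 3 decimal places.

Stack each dimension's contribution:
  +A: nom +24.600 → Σnom=24.600; wc +0.065/-0.065 → slack +0.065/-0.065; half-tol=0.065, Σhalf²=0.004225
  +B: nom +45.100 → Σnom=69.700; wc +0.130/-0.230 → slack +0.195/-0.295; half-tol=0.180, Σhalf²=0.036625
  +C: nom +13.400 → Σnom=83.100; wc +0.328/-0.440 → slack +0.523/-0.735; half-tol=0.384, Σhalf²=0.184081
  -D: nom -3.400 → Σnom=79.700; wc +0.243/-0.243 → slack +0.766/-0.978; half-tol=0.243, Σhalf²=0.243130
  -E: nom -41.070 → Σnom=38.630; wc +0.340/-0.363 → slack +1.106/-1.341; half-tol=0.352, Σhalf²=0.366682
Nominal = 38.630. Worst-case = [38.630 - 1.341, 38.630 + 1.106] = [37.289, 39.736]. RSS = √0.366682 = 0.606.

nominal=38.630 wc=[37.289,39.736] rss=0.606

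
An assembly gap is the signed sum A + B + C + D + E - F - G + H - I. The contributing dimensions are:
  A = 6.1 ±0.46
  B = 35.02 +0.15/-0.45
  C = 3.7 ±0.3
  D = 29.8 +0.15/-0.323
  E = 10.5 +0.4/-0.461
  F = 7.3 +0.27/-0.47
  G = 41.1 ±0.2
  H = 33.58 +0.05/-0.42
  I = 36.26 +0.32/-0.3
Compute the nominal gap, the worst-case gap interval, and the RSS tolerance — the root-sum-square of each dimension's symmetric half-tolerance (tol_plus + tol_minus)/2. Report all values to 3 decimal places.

nominal=34.040 wc=[30.836,36.520] rss=0.980

Stack each dimension's contribution:
  +A: nom +6.100 → Σnom=6.100; wc +0.460/-0.460 → slack +0.460/-0.460; half-tol=0.460, Σhalf²=0.211600
  +B: nom +35.020 → Σnom=41.120; wc +0.150/-0.450 → slack +0.610/-0.910; half-tol=0.300, Σhalf²=0.301600
  +C: nom +3.700 → Σnom=44.820; wc +0.300/-0.300 → slack +0.910/-1.210; half-tol=0.300, Σhalf²=0.391600
  +D: nom +29.800 → Σnom=74.620; wc +0.150/-0.323 → slack +1.060/-1.533; half-tol=0.236, Σhalf²=0.447532
  +E: nom +10.500 → Σnom=85.120; wc +0.400/-0.461 → slack +1.460/-1.994; half-tol=0.430, Σhalf²=0.632862
  -F: nom -7.300 → Σnom=77.820; wc +0.470/-0.270 → slack +1.930/-2.264; half-tol=0.370, Σhalf²=0.769763
  -G: nom -41.100 → Σnom=36.720; wc +0.200/-0.200 → slack +2.130/-2.464; half-tol=0.200, Σhalf²=0.809763
  +H: nom +33.580 → Σnom=70.300; wc +0.050/-0.420 → slack +2.180/-2.884; half-tol=0.235, Σhalf²=0.864988
  -I: nom -36.260 → Σnom=34.040; wc +0.300/-0.320 → slack +2.480/-3.204; half-tol=0.310, Σhalf²=0.961087
Nominal = 34.040. Worst-case = [34.040 - 3.204, 34.040 + 2.480] = [30.836, 36.520]. RSS = √0.961087 = 0.980.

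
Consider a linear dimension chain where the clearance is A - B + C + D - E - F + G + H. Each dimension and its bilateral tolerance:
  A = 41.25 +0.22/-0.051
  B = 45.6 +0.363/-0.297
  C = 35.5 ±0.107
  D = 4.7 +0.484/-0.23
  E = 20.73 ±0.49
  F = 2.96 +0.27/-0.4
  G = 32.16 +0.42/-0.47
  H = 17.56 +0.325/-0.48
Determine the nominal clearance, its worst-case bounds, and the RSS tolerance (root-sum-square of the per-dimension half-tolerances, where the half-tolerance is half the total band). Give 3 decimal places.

Stack each dimension's contribution:
  +A: nom +41.250 → Σnom=41.250; wc +0.220/-0.051 → slack +0.220/-0.051; half-tol=0.136, Σhalf²=0.018360
  -B: nom -45.600 → Σnom=-4.350; wc +0.297/-0.363 → slack +0.517/-0.414; half-tol=0.330, Σhalf²=0.127260
  +C: nom +35.500 → Σnom=31.150; wc +0.107/-0.107 → slack +0.624/-0.521; half-tol=0.107, Σhalf²=0.138709
  +D: nom +4.700 → Σnom=35.850; wc +0.484/-0.230 → slack +1.108/-0.751; half-tol=0.357, Σhalf²=0.266158
  -E: nom -20.730 → Σnom=15.120; wc +0.490/-0.490 → slack +1.598/-1.241; half-tol=0.490, Σhalf²=0.506258
  -F: nom -2.960 → Σnom=12.160; wc +0.400/-0.270 → slack +1.998/-1.511; half-tol=0.335, Σhalf²=0.618483
  +G: nom +32.160 → Σnom=44.320; wc +0.420/-0.470 → slack +2.418/-1.981; half-tol=0.445, Σhalf²=0.816508
  +H: nom +17.560 → Σnom=61.880; wc +0.325/-0.480 → slack +2.743/-2.461; half-tol=0.402, Σhalf²=0.978514
Nominal = 61.880. Worst-case = [61.880 - 2.461, 61.880 + 2.743] = [59.419, 64.623]. RSS = √0.978514 = 0.989.

nominal=61.880 wc=[59.419,64.623] rss=0.989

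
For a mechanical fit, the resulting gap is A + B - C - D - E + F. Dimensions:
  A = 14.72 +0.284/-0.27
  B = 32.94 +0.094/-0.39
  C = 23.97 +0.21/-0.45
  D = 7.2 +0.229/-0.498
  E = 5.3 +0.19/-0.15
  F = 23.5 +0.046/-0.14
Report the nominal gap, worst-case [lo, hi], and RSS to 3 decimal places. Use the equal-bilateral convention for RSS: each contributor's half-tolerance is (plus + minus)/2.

nominal=34.690 wc=[33.261,36.212] rss=0.643

Stack each dimension's contribution:
  +A: nom +14.720 → Σnom=14.720; wc +0.284/-0.270 → slack +0.284/-0.270; half-tol=0.277, Σhalf²=0.076729
  +B: nom +32.940 → Σnom=47.660; wc +0.094/-0.390 → slack +0.378/-0.660; half-tol=0.242, Σhalf²=0.135293
  -C: nom -23.970 → Σnom=23.690; wc +0.450/-0.210 → slack +0.828/-0.870; half-tol=0.330, Σhalf²=0.244193
  -D: nom -7.200 → Σnom=16.490; wc +0.498/-0.229 → slack +1.326/-1.099; half-tol=0.363, Σhalf²=0.376325
  -E: nom -5.300 → Σnom=11.190; wc +0.150/-0.190 → slack +1.476/-1.289; half-tol=0.170, Σhalf²=0.405225
  +F: nom +23.500 → Σnom=34.690; wc +0.046/-0.140 → slack +1.522/-1.429; half-tol=0.093, Σhalf²=0.413874
Nominal = 34.690. Worst-case = [34.690 - 1.429, 34.690 + 1.522] = [33.261, 36.212]. RSS = √0.413874 = 0.643.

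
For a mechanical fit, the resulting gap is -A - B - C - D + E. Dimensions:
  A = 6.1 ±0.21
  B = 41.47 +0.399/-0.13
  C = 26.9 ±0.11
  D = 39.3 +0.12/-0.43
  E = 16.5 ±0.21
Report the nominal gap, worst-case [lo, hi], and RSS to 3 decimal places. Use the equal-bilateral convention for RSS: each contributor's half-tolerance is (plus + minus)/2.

nominal=-97.270 wc=[-98.319,-96.180] rss=0.496

Stack each dimension's contribution:
  -A: nom -6.100 → Σnom=-6.100; wc +0.210/-0.210 → slack +0.210/-0.210; half-tol=0.210, Σhalf²=0.044100
  -B: nom -41.470 → Σnom=-47.570; wc +0.130/-0.399 → slack +0.340/-0.609; half-tol=0.265, Σhalf²=0.114060
  -C: nom -26.900 → Σnom=-74.470; wc +0.110/-0.110 → slack +0.450/-0.719; half-tol=0.110, Σhalf²=0.126160
  -D: nom -39.300 → Σnom=-113.770; wc +0.430/-0.120 → slack +0.880/-0.839; half-tol=0.275, Σhalf²=0.201785
  +E: nom +16.500 → Σnom=-97.270; wc +0.210/-0.210 → slack +1.090/-1.049; half-tol=0.210, Σhalf²=0.245885
Nominal = -97.270. Worst-case = [-97.270 - 1.049, -97.270 + 1.090] = [-98.319, -96.180]. RSS = √0.245885 = 0.496.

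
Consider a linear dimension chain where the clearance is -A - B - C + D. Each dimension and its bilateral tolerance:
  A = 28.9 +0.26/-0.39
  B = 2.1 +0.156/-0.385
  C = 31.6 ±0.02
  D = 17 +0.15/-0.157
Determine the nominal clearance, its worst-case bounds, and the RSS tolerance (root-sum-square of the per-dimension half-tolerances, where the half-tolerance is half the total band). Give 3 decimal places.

nominal=-45.600 wc=[-46.193,-44.655] rss=0.450

Stack each dimension's contribution:
  -A: nom -28.900 → Σnom=-28.900; wc +0.390/-0.260 → slack +0.390/-0.260; half-tol=0.325, Σhalf²=0.105625
  -B: nom -2.100 → Σnom=-31.000; wc +0.385/-0.156 → slack +0.775/-0.416; half-tol=0.271, Σhalf²=0.178795
  -C: nom -31.600 → Σnom=-62.600; wc +0.020/-0.020 → slack +0.795/-0.436; half-tol=0.020, Σhalf²=0.179195
  +D: nom +17.000 → Σnom=-45.600; wc +0.150/-0.157 → slack +0.945/-0.593; half-tol=0.153, Σhalf²=0.202758
Nominal = -45.600. Worst-case = [-45.600 - 0.593, -45.600 + 0.945] = [-46.193, -44.655]. RSS = √0.202758 = 0.450.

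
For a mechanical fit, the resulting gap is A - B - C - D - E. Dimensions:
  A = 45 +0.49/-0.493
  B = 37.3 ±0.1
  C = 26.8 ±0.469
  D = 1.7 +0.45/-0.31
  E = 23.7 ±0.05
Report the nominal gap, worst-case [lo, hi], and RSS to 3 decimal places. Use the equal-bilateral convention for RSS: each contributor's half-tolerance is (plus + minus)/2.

nominal=-44.500 wc=[-46.062,-43.081] rss=0.786

Stack each dimension's contribution:
  +A: nom +45.000 → Σnom=45.000; wc +0.490/-0.493 → slack +0.490/-0.493; half-tol=0.491, Σhalf²=0.241572
  -B: nom -37.300 → Σnom=7.700; wc +0.100/-0.100 → slack +0.590/-0.593; half-tol=0.100, Σhalf²=0.251572
  -C: nom -26.800 → Σnom=-19.100; wc +0.469/-0.469 → slack +1.059/-1.062; half-tol=0.469, Σhalf²=0.471533
  -D: nom -1.700 → Σnom=-20.800; wc +0.310/-0.450 → slack +1.369/-1.512; half-tol=0.380, Σhalf²=0.615933
  -E: nom -23.700 → Σnom=-44.500; wc +0.050/-0.050 → slack +1.419/-1.562; half-tol=0.050, Σhalf²=0.618433
Nominal = -44.500. Worst-case = [-44.500 - 1.562, -44.500 + 1.419] = [-46.062, -43.081]. RSS = √0.618433 = 0.786.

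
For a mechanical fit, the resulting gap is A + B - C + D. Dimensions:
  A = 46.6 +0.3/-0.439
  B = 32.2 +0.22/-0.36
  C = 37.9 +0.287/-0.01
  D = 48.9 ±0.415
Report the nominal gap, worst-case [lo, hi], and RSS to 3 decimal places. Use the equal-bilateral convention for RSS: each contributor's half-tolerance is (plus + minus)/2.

nominal=89.800 wc=[88.299,90.745] rss=0.644

Stack each dimension's contribution:
  +A: nom +46.600 → Σnom=46.600; wc +0.300/-0.439 → slack +0.300/-0.439; half-tol=0.369, Σhalf²=0.136530
  +B: nom +32.200 → Σnom=78.800; wc +0.220/-0.360 → slack +0.520/-0.799; half-tol=0.290, Σhalf²=0.220630
  -C: nom -37.900 → Σnom=40.900; wc +0.010/-0.287 → slack +0.530/-1.086; half-tol=0.148, Σhalf²=0.242682
  +D: nom +48.900 → Σnom=89.800; wc +0.415/-0.415 → slack +0.945/-1.501; half-tol=0.415, Σhalf²=0.414907
Nominal = 89.800. Worst-case = [89.800 - 1.501, 89.800 + 0.945] = [88.299, 90.745]. RSS = √0.414907 = 0.644.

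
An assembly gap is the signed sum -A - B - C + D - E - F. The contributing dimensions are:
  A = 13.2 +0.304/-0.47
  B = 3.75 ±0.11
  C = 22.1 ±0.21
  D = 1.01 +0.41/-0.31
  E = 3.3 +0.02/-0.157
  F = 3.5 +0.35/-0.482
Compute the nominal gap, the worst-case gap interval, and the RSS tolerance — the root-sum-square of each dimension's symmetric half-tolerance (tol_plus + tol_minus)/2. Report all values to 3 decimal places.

Stack each dimension's contribution:
  -A: nom -13.200 → Σnom=-13.200; wc +0.470/-0.304 → slack +0.470/-0.304; half-tol=0.387, Σhalf²=0.149769
  -B: nom -3.750 → Σnom=-16.950; wc +0.110/-0.110 → slack +0.580/-0.414; half-tol=0.110, Σhalf²=0.161869
  -C: nom -22.100 → Σnom=-39.050; wc +0.210/-0.210 → slack +0.790/-0.624; half-tol=0.210, Σhalf²=0.205969
  +D: nom +1.010 → Σnom=-38.040; wc +0.410/-0.310 → slack +1.200/-0.934; half-tol=0.360, Σhalf²=0.335569
  -E: nom -3.300 → Σnom=-41.340; wc +0.157/-0.020 → slack +1.357/-0.954; half-tol=0.088, Σhalf²=0.343401
  -F: nom -3.500 → Σnom=-44.840; wc +0.482/-0.350 → slack +1.839/-1.304; half-tol=0.416, Σhalf²=0.516457
Nominal = -44.840. Worst-case = [-44.840 - 1.304, -44.840 + 1.839] = [-46.144, -43.001]. RSS = √0.516457 = 0.719.

nominal=-44.840 wc=[-46.144,-43.001] rss=0.719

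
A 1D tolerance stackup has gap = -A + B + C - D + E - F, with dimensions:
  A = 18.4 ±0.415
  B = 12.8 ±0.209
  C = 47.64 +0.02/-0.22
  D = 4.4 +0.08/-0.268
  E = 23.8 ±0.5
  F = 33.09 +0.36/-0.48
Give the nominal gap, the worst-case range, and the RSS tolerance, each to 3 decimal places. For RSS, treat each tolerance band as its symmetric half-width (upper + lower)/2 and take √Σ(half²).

nominal=28.350 wc=[26.566,30.242] rss=0.829

Stack each dimension's contribution:
  -A: nom -18.400 → Σnom=-18.400; wc +0.415/-0.415 → slack +0.415/-0.415; half-tol=0.415, Σhalf²=0.172225
  +B: nom +12.800 → Σnom=-5.600; wc +0.209/-0.209 → slack +0.624/-0.624; half-tol=0.209, Σhalf²=0.215906
  +C: nom +47.640 → Σnom=42.040; wc +0.020/-0.220 → slack +0.644/-0.844; half-tol=0.120, Σhalf²=0.230306
  -D: nom -4.400 → Σnom=37.640; wc +0.268/-0.080 → slack +0.912/-0.924; half-tol=0.174, Σhalf²=0.260582
  +E: nom +23.800 → Σnom=61.440; wc +0.500/-0.500 → slack +1.412/-1.424; half-tol=0.500, Σhalf²=0.510582
  -F: nom -33.090 → Σnom=28.350; wc +0.480/-0.360 → slack +1.892/-1.784; half-tol=0.420, Σhalf²=0.686982
Nominal = 28.350. Worst-case = [28.350 - 1.784, 28.350 + 1.892] = [26.566, 30.242]. RSS = √0.686982 = 0.829.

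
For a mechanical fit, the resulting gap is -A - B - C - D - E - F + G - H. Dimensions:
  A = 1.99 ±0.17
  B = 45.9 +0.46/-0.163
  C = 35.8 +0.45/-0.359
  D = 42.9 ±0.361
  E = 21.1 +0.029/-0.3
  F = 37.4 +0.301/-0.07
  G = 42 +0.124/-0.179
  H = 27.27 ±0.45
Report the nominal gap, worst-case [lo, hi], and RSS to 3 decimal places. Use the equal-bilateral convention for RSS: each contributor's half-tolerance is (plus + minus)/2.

nominal=-170.360 wc=[-172.760,-168.363] rss=0.841

Stack each dimension's contribution:
  -A: nom -1.990 → Σnom=-1.990; wc +0.170/-0.170 → slack +0.170/-0.170; half-tol=0.170, Σhalf²=0.028900
  -B: nom -45.900 → Σnom=-47.890; wc +0.163/-0.460 → slack +0.333/-0.630; half-tol=0.311, Σhalf²=0.125932
  -C: nom -35.800 → Σnom=-83.690; wc +0.359/-0.450 → slack +0.692/-1.080; half-tol=0.404, Σhalf²=0.289552
  -D: nom -42.900 → Σnom=-126.590; wc +0.361/-0.361 → slack +1.053/-1.441; half-tol=0.361, Σhalf²=0.419874
  -E: nom -21.100 → Σnom=-147.690; wc +0.300/-0.029 → slack +1.353/-1.470; half-tol=0.165, Σhalf²=0.446934
  -F: nom -37.400 → Σnom=-185.090; wc +0.070/-0.301 → slack +1.423/-1.771; half-tol=0.185, Σhalf²=0.481344
  +G: nom +42.000 → Σnom=-143.090; wc +0.124/-0.179 → slack +1.547/-1.950; half-tol=0.151, Σhalf²=0.504296
  -H: nom -27.270 → Σnom=-170.360; wc +0.450/-0.450 → slack +1.997/-2.400; half-tol=0.450, Σhalf²=0.706796
Nominal = -170.360. Worst-case = [-170.360 - 2.400, -170.360 + 1.997] = [-172.760, -168.363]. RSS = √0.706796 = 0.841.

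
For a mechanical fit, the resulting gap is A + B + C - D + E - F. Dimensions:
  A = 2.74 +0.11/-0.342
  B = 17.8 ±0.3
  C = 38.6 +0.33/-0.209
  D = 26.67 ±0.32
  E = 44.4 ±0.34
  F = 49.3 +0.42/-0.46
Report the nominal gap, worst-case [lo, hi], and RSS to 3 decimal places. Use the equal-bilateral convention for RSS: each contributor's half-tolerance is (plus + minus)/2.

nominal=27.570 wc=[25.639,29.430] rss=0.791

Stack each dimension's contribution:
  +A: nom +2.740 → Σnom=2.740; wc +0.110/-0.342 → slack +0.110/-0.342; half-tol=0.226, Σhalf²=0.051076
  +B: nom +17.800 → Σnom=20.540; wc +0.300/-0.300 → slack +0.410/-0.642; half-tol=0.300, Σhalf²=0.141076
  +C: nom +38.600 → Σnom=59.140; wc +0.330/-0.209 → slack +0.740/-0.851; half-tol=0.270, Σhalf²=0.213706
  -D: nom -26.670 → Σnom=32.470; wc +0.320/-0.320 → slack +1.060/-1.171; half-tol=0.320, Σhalf²=0.316106
  +E: nom +44.400 → Σnom=76.870; wc +0.340/-0.340 → slack +1.400/-1.511; half-tol=0.340, Σhalf²=0.431706
  -F: nom -49.300 → Σnom=27.570; wc +0.460/-0.420 → slack +1.860/-1.931; half-tol=0.440, Σhalf²=0.625306
Nominal = 27.570. Worst-case = [27.570 - 1.931, 27.570 + 1.860] = [25.639, 29.430]. RSS = √0.625306 = 0.791.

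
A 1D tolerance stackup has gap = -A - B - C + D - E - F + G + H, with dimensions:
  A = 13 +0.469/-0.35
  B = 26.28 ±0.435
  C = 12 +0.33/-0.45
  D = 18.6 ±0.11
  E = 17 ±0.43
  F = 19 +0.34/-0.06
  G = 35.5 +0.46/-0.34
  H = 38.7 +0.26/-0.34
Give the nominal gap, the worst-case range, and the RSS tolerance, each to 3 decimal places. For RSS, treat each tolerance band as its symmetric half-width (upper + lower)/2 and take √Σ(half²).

nominal=5.520 wc=[2.726,8.075] rss=0.998

Stack each dimension's contribution:
  -A: nom -13.000 → Σnom=-13.000; wc +0.350/-0.469 → slack +0.350/-0.469; half-tol=0.409, Σhalf²=0.167690
  -B: nom -26.280 → Σnom=-39.280; wc +0.435/-0.435 → slack +0.785/-0.904; half-tol=0.435, Σhalf²=0.356915
  -C: nom -12.000 → Σnom=-51.280; wc +0.450/-0.330 → slack +1.235/-1.234; half-tol=0.390, Σhalf²=0.509015
  +D: nom +18.600 → Σnom=-32.680; wc +0.110/-0.110 → slack +1.345/-1.344; half-tol=0.110, Σhalf²=0.521115
  -E: nom -17.000 → Σnom=-49.680; wc +0.430/-0.430 → slack +1.775/-1.774; half-tol=0.430, Σhalf²=0.706015
  -F: nom -19.000 → Σnom=-68.680; wc +0.060/-0.340 → slack +1.835/-2.114; half-tol=0.200, Σhalf²=0.746015
  +G: nom +35.500 → Σnom=-33.180; wc +0.460/-0.340 → slack +2.295/-2.454; half-tol=0.400, Σhalf²=0.906015
  +H: nom +38.700 → Σnom=5.520; wc +0.260/-0.340 → slack +2.555/-2.794; half-tol=0.300, Σhalf²=0.996015
Nominal = 5.520. Worst-case = [5.520 - 2.794, 5.520 + 2.555] = [2.726, 8.075]. RSS = √0.996015 = 0.998.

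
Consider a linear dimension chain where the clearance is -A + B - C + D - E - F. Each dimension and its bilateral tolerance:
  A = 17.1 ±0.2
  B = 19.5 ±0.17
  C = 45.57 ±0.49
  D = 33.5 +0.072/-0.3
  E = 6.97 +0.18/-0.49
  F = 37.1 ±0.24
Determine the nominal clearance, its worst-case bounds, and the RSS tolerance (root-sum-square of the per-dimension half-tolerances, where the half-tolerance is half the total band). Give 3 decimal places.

Stack each dimension's contribution:
  -A: nom -17.100 → Σnom=-17.100; wc +0.200/-0.200 → slack +0.200/-0.200; half-tol=0.200, Σhalf²=0.040000
  +B: nom +19.500 → Σnom=2.400; wc +0.170/-0.170 → slack +0.370/-0.370; half-tol=0.170, Σhalf²=0.068900
  -C: nom -45.570 → Σnom=-43.170; wc +0.490/-0.490 → slack +0.860/-0.860; half-tol=0.490, Σhalf²=0.309000
  +D: nom +33.500 → Σnom=-9.670; wc +0.072/-0.300 → slack +0.932/-1.160; half-tol=0.186, Σhalf²=0.343596
  -E: nom -6.970 → Σnom=-16.640; wc +0.490/-0.180 → slack +1.422/-1.340; half-tol=0.335, Σhalf²=0.455821
  -F: nom -37.100 → Σnom=-53.740; wc +0.240/-0.240 → slack +1.662/-1.580; half-tol=0.240, Σhalf²=0.513421
Nominal = -53.740. Worst-case = [-53.740 - 1.580, -53.740 + 1.662] = [-55.320, -52.078]. RSS = √0.513421 = 0.717.

nominal=-53.740 wc=[-55.320,-52.078] rss=0.717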